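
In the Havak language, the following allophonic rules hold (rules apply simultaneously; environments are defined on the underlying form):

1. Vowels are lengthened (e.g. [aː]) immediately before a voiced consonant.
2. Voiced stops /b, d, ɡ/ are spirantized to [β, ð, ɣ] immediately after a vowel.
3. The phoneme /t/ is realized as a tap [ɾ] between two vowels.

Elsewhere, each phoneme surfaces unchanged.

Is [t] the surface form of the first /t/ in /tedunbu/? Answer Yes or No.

/t/ (word-initial): rule 3 targets it, but not between two vowels → unchanged [t].
The actual realization is [t], which matches [t].

Yes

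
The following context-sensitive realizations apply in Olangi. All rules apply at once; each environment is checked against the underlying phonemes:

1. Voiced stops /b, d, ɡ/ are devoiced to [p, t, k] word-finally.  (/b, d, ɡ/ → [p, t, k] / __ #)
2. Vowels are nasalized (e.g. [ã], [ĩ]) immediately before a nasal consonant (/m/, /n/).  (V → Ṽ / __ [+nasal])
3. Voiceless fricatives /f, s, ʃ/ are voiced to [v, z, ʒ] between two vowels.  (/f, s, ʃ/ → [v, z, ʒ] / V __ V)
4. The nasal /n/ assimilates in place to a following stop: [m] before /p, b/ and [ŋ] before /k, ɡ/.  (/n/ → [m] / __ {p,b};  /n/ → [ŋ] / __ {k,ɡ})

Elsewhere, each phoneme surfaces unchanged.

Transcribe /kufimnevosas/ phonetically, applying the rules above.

/k/ — not in any rule's target class → [k].
/u/ (between /k/ and /f/) fails the environment for rule 2, so it stays [u].
/f/ — between /u/ and /i/, between two vowels — surfaces as [v] (rule 3).
/i/ meets the environment for rule 2 (before a nasal consonant) → [ĩ].
/m/ — not in any rule's target class → [m].
/n/ (between /m/ and /e/) fails the environment for rule 4, so it stays [n].
/e/ (between /n/ and /v/) fails the environment for rule 2, so it stays [e].
/v/ (between /e/ and /o/) is unaffected → [v].
/o/ (between /v/ and /s/) is in the target of rule 2 but the environment (before a nasal consonant) is not met → [o].
/s/ meets the environment for rule 3 (between two vowels) → [z].
/a/ (between /s/ and /s/): rule 2 targets it, but not before a nasal consonant → unchanged [a].
/s/ — word-final; rule 3 does not apply here → [s].

[kuvĩmnevozas]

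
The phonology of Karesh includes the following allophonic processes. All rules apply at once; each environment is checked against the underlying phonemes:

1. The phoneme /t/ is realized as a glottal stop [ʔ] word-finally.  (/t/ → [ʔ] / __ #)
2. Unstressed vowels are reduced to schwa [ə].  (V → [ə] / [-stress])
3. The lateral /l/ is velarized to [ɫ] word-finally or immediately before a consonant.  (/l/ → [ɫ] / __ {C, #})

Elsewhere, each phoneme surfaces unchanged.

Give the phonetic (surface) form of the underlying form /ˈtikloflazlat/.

[ˈtikləfləzləʔ]

/t/ (word-initial) fails the environment for rule 1, so it stays [t].
/i/ (between /t/ and /k/) fails the environment for rule 2, so it stays [i].
/k/ stays [k].
/l/ — between /k/ and /o/; rule 3 does not apply here → [l].
/o/ (between /l/ and /f/) occurs in an unstressed syllable → [ə] by rule 2.
/f/ (between /o/ and /l/) is unaffected → [f].
/l/ (between /f/ and /a/) is in the target of rule 3 but the environment (word-finally or immediately before a consonant) is not met → [l].
/a/ (between /l/ and /z/): in an unstressed syllable, so rule 2 applies → [ə].
/z/ stays [z].
/l/ (between /z/ and /a/) fails the environment for rule 3, so it stays [l].
/a/ — between /l/ and /t/, in an unstressed syllable — surfaces as [ə] (rule 2).
/t/ meets the environment for rule 1 (word-finally) → [ʔ].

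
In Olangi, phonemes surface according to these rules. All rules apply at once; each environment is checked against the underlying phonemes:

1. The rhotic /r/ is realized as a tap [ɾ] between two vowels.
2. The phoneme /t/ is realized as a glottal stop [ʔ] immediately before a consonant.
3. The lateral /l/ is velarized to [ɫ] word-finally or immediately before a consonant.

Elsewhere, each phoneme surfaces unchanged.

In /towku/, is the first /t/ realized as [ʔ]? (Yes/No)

No

/t/ (word-initial): rule 2 targets it, but not immediately before a consonant → unchanged [t].
The actual realization is [t], not [ʔ].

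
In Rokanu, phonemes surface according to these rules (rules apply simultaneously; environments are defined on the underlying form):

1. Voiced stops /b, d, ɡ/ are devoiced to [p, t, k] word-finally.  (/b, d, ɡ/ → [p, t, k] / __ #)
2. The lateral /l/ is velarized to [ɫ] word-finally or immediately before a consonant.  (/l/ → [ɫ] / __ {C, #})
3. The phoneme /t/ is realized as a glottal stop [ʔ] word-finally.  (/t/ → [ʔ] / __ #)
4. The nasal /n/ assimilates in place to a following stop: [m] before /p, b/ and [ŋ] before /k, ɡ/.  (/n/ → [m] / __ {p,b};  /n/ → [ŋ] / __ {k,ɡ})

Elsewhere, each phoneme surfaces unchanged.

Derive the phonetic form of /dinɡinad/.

/d/ — word-initial; rule 1 does not apply here → [d].
/i/ — not in any rule's target class → [i].
/n/ (between /i/ and /ɡ/) occurs before a labial or velar stop → [ŋ] by rule 4.
/ɡ/ (between /n/ and /i/): rule 1 targets it, but not word-finally → unchanged [ɡ].
/i/ — not in any rule's target class → [i].
/n/ (between /i/ and /a/) is in the target of rule 4 but the environment (before a labial or velar stop) is not met → [n].
/a/ (between /n/ and /d/) is unaffected → [a].
/d/ (word-final): word-finally, so rule 1 applies → [t].

[diŋɡinat]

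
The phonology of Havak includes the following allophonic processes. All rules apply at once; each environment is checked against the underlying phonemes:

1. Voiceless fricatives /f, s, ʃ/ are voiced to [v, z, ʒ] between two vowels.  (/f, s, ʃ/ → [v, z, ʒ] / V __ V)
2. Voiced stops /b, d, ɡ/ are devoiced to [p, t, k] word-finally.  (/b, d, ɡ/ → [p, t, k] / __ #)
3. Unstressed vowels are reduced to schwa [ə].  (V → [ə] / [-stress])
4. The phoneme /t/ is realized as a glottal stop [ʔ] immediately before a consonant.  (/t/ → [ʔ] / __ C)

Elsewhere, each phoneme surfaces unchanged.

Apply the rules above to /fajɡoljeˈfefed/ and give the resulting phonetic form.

/f/ (word-initial): rule 1 targets it, but not between two vowels → unchanged [f].
Rule 3 applies to /a/ (between /f/ and /j/: in an unstressed syllable) → [ə].
/j/ (between /a/ and /ɡ/): no rule targets it → [j].
/ɡ/ (between /j/ and /o/) is in the target of rule 2 but the environment (word-finally) is not met → [ɡ].
/o/ (between /ɡ/ and /l/): in an unstressed syllable, so rule 3 applies → [ə].
/l/ — not in any rule's target class → [l].
/j/ (between /l/ and /e/) is unaffected → [j].
Rule 3 applies to /e/ (between /j/ and /f/: in an unstressed syllable) → [ə].
/f/ (between /e/ and /e/): between two vowels, so rule 1 applies → [v].
/e/ (between /f/ and /f/): rule 3 targets it, but not in an unstressed syllable → unchanged [e].
/f/ meets the environment for rule 1 (between two vowels) → [v].
/e/ (between /f/ and /d/): in an unstressed syllable, so rule 3 applies → [ə].
/d/ (word-final): word-finally, so rule 2 applies → [t].

[fəjɡəljəˈvevət]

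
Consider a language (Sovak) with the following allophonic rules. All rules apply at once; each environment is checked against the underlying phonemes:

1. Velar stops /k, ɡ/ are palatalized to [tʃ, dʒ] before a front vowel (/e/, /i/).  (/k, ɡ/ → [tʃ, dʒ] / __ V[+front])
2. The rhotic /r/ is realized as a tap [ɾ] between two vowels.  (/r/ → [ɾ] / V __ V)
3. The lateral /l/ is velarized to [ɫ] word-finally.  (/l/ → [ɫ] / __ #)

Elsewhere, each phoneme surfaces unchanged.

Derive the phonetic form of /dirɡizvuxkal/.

/r/ (between /i/ and /ɡ/) fails the environment for rule 2, so it stays [r].
/ɡ/ (between /r/ and /i/): before a front vowel, so rule 1 applies → [dʒ].
/k/ — between /x/ and /a/; rule 1 does not apply here → [k].
/l/ meets the environment for rule 3 (word-finally) → [ɫ].

[dirdʒizvuxkaɫ]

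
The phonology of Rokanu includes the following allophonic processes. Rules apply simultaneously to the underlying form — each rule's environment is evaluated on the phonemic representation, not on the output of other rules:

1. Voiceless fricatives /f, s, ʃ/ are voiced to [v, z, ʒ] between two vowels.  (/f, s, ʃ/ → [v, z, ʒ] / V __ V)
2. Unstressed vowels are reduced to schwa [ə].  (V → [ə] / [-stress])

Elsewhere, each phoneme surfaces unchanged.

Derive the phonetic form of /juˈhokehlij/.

/j/ — not in any rule's target class → [j].
/u/ — between /j/ and /h/, in an unstressed syllable — surfaces as [ə] (rule 2).
/h/ — not in any rule's target class → [h].
/o/ — between /h/ and /k/; rule 2 does not apply here → [o].
/k/ (between /o/ and /e/): no rule targets it → [k].
/e/ — between /k/ and /h/, in an unstressed syllable — surfaces as [ə] (rule 2).
/h/ stays [h].
/l/ (between /h/ and /i/) is unaffected → [l].
/i/ meets the environment for rule 2 (in an unstressed syllable) → [ə].
/j/ (word-final): no rule targets it → [j].

[jəˈhokəhləj]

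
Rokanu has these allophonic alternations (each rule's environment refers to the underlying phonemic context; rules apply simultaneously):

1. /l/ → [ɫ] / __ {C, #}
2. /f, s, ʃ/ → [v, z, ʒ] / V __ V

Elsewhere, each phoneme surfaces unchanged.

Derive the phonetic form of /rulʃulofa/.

[ruɫʃulova]

/r/ — not in any rule's target class → [r].
/u/ stays [u].
/l/ — between /u/ and /ʃ/, word-finally or immediately before a consonant — surfaces as [ɫ] (rule 1).
/ʃ/ (between /l/ and /u/): rule 2 targets it, but not between two vowels → unchanged [ʃ].
/u/ (between /ʃ/ and /l/) is unaffected → [u].
/l/ (between /u/ and /o/): rule 1 targets it, but not word-finally or immediately before a consonant → unchanged [l].
/o/ (between /l/ and /f/): no rule targets it → [o].
/f/ (between /o/ and /a/): between two vowels, so rule 2 applies → [v].
/a/ (word-final): no rule targets it → [a].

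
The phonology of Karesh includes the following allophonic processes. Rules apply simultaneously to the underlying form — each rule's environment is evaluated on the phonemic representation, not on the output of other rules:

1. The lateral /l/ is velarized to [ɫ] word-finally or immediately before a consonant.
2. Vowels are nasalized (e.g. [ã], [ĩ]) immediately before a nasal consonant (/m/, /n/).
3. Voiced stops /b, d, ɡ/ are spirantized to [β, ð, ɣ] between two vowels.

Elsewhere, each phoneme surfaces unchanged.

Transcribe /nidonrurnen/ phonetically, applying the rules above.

/n/ — not in any rule's target class → [n].
/i/ — between /n/ and /d/; rule 2 does not apply here → [i].
Rule 3 applies to /d/ (between /i/ and /o/: between two vowels) → [ð].
/o/ — between /d/ and /n/, before a nasal consonant — surfaces as [õ] (rule 2).
/n/ stays [n].
/r/ stays [r].
/u/ (between /r/ and /r/) is in the target of rule 2 but the environment (before a nasal consonant) is not met → [u].
/r/ stays [r].
/n/ stays [n].
/e/ (between /n/ and /n/) occurs before a nasal consonant → [ẽ] by rule 2.
/n/ (word-final): no rule targets it → [n].

[niðõnrurnẽn]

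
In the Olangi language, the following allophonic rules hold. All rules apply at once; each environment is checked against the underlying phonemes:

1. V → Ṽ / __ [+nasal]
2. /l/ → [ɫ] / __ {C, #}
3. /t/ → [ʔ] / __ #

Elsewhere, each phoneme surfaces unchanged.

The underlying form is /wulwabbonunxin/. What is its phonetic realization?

/w/ (word-initial): no rule targets it → [w].
/u/ (between /w/ and /l/): rule 1 targets it, but not before a nasal consonant → unchanged [u].
/l/ (between /u/ and /w/) occurs word-finally or immediately before a consonant → [ɫ] by rule 2.
/w/ stays [w].
/a/ (between /w/ and /b/) is in the target of rule 1 but the environment (before a nasal consonant) is not met → [a].
/b/ (between /a/ and /b/): no rule targets it → [b].
/b/ (between /b/ and /o/): no rule targets it → [b].
Rule 1 applies to /o/ (between /b/ and /n/: before a nasal consonant) → [õ].
/n/ (between /o/ and /u/): no rule targets it → [n].
/u/ — between /n/ and /n/, before a nasal consonant — surfaces as [ũ] (rule 1).
/n/ stays [n].
/x/ (between /n/ and /i/): no rule targets it → [x].
/i/ meets the environment for rule 1 (before a nasal consonant) → [ĩ].
/n/ (word-final) is unaffected → [n].

[wuɫwabbõnũnxĩn]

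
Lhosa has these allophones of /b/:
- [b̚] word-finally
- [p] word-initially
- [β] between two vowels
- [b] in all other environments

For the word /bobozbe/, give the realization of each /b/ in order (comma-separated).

Occurrence 1 (position 1): word-initially → [p].
Occurrence 2 (position 3): between two vowels → [β].
Occurrence 3 (position 6): no conditioning environment matches → elsewhere allophone [b].

[p], [β], [b]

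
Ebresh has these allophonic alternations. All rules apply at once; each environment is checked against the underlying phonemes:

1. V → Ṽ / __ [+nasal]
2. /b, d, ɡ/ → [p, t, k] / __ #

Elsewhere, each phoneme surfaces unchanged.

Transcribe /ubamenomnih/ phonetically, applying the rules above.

/u/ — word-initial; rule 1 does not apply here → [u].
/b/ (between /u/ and /a/) is in the target of rule 2 but the environment (word-finally) is not met → [b].
/a/ — between /b/ and /m/, before a nasal consonant — surfaces as [ã] (rule 1).
/m/ (between /a/ and /e/) is unaffected → [m].
/e/ (between /m/ and /n/): before a nasal consonant, so rule 1 applies → [ẽ].
/n/ (between /e/ and /o/): no rule targets it → [n].
/o/ (between /n/ and /m/): before a nasal consonant, so rule 1 applies → [õ].
/m/ stays [m].
/n/ (between /m/ and /i/) is unaffected → [n].
/i/ — between /n/ and /h/; rule 1 does not apply here → [i].
/h/ (word-final) is unaffected → [h].

[ubãmẽnõmnih]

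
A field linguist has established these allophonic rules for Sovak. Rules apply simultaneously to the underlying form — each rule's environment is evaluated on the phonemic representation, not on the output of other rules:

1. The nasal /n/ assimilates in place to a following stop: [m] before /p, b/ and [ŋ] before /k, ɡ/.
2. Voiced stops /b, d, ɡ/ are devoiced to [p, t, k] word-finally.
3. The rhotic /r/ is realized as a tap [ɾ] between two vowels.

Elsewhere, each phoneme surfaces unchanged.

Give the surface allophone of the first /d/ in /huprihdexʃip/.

[d]

/d/ (between /h/ and /e/): rule 2 targets it, but not word-finally → unchanged [d].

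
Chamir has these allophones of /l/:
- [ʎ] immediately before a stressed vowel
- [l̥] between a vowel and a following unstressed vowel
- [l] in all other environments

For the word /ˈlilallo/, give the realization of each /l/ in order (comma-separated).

[ʎ], [l̥], [l], [l]

Occurrence 1 (position 1): immediately before a stressed vowel → [ʎ].
Occurrence 2 (position 3): between a vowel and a following unstressed vowel → [l̥].
Occurrence 3 (position 5): no conditioning environment matches → elsewhere allophone [l].
Occurrence 4 (position 6): no conditioning environment matches → elsewhere allophone [l].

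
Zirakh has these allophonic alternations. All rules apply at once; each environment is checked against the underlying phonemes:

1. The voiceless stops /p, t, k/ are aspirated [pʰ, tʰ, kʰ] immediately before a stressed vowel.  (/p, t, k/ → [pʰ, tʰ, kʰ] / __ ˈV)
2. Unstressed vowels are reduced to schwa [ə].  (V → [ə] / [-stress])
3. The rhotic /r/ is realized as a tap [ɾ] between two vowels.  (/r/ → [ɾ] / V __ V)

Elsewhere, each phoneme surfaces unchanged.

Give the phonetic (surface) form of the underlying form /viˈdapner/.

/v/ (word-initial): no rule targets it → [v].
/i/ (between /v/ and /d/): in an unstressed syllable, so rule 2 applies → [ə].
/d/ — not in any rule's target class → [d].
/a/ (between /d/ and /p/) fails the environment for rule 2, so it stays [a].
/p/ — between /a/ and /n/; rule 1 does not apply here → [p].
/n/ (between /p/ and /e/): no rule targets it → [n].
/e/ — between /n/ and /r/, in an unstressed syllable — surfaces as [ə] (rule 2).
/r/ (word-final): rule 3 targets it, but not between two vowels → unchanged [r].

[vəˈdapnər]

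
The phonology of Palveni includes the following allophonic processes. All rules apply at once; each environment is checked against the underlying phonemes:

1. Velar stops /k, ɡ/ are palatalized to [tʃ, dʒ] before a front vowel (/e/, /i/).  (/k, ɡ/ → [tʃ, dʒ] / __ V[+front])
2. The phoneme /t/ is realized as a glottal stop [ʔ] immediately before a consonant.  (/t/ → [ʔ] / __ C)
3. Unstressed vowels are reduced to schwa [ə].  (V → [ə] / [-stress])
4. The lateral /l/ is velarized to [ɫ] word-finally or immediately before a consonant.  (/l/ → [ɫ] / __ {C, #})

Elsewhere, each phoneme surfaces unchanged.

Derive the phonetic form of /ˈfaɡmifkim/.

[ˈfaɡməftʃəm]

/f/ (word-initial) is unaffected → [f].
/a/ (between /f/ and /ɡ/) fails the environment for rule 3, so it stays [a].
/ɡ/ (between /a/ and /m/) fails the environment for rule 1, so it stays [ɡ].
/m/ stays [m].
/i/ — between /m/ and /f/, in an unstressed syllable — surfaces as [ə] (rule 3).
/f/ — not in any rule's target class → [f].
/k/ (between /f/ and /i/): before a front vowel, so rule 1 applies → [tʃ].
Rule 3 applies to /i/ (between /k/ and /m/: in an unstressed syllable) → [ə].
/m/ — not in any rule's target class → [m].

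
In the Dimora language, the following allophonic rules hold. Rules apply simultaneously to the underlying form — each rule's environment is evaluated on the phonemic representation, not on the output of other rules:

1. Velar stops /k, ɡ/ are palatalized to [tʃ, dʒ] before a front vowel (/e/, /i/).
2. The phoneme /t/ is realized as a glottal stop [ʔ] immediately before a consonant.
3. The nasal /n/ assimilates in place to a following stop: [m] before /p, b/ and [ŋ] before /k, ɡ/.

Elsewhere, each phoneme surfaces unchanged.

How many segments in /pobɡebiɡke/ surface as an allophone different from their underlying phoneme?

2

Segments that undergo a rule: /ɡ/ → [dʒ] (rule 1); /k/ → [tʃ] (rule 1).
All other segments surface unchanged.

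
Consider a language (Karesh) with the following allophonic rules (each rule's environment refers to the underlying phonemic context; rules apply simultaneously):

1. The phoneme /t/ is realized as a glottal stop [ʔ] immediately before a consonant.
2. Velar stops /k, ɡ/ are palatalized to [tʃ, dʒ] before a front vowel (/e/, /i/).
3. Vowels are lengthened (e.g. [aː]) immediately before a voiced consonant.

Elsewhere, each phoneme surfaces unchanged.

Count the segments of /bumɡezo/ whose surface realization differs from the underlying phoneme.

3

Segments that undergo a rule: /u/ → [uː] (rule 3); /ɡ/ → [dʒ] (rule 2); /e/ → [eː] (rule 3).
All other segments surface unchanged.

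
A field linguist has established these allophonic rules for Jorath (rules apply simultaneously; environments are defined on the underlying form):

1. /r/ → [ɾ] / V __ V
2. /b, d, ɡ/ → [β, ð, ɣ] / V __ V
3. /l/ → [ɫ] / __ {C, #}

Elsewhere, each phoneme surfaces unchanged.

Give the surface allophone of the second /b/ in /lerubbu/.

[b]

/b/ — between /b/ and /u/; rule 2 does not apply here → [b].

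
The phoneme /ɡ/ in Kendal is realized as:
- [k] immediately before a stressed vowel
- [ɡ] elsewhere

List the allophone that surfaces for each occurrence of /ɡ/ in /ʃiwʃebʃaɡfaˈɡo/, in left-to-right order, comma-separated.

Occurrence 1 (position 9): no conditioning environment matches → elsewhere allophone [ɡ].
Occurrence 2 (position 12): immediately before a stressed vowel → [k].

[ɡ], [k]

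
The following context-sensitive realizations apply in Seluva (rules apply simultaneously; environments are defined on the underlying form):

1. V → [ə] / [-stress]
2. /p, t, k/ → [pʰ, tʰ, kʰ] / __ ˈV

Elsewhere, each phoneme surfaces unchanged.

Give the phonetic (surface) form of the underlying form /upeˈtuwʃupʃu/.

[əpəˈtʰuwʃəpʃə]

/u/ (word-initial) occurs in an unstressed syllable → [ə] by rule 1.
/p/ — between /u/ and /e/; rule 2 does not apply here → [p].
/e/ — between /p/ and /t/, in an unstressed syllable — surfaces as [ə] (rule 1).
/t/ meets the environment for rule 2 (immediately before a stressed vowel) → [tʰ].
/u/ (between /t/ and /w/): rule 1 targets it, but not in an unstressed syllable → unchanged [u].
/u/ meets the environment for rule 1 (in an unstressed syllable) → [ə].
/p/ (between /u/ and /ʃ/) fails the environment for rule 2, so it stays [p].
/u/ (word-final): in an unstressed syllable, so rule 1 applies → [ə].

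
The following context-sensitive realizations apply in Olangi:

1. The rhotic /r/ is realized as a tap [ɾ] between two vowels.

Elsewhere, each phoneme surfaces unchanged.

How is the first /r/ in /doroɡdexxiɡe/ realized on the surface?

Rule 1 applies to /r/ (between /o/ and /o/: between two vowels) → [ɾ].

[ɾ]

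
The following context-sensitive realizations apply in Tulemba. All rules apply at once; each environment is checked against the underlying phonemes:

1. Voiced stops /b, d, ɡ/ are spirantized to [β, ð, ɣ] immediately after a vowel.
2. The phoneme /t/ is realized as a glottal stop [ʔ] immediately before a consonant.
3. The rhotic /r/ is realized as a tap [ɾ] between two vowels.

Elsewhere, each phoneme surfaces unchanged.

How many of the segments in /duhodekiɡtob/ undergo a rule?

3

Segments that undergo a rule: /d/ → [ð] (rule 1); /ɡ/ → [ɣ] (rule 1); /b/ → [β] (rule 1).
All other segments surface unchanged.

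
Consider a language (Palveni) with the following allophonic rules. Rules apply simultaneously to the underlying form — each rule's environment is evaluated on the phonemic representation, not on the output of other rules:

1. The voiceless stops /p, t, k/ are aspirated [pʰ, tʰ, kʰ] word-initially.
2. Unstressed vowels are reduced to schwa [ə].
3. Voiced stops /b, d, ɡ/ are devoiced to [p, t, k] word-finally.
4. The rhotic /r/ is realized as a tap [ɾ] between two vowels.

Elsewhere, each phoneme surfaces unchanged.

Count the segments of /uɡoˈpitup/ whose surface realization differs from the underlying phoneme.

Segments that undergo a rule: /u/ → [ə] (rule 2); /o/ → [ə] (rule 2); /u/ → [ə] (rule 2).
All other segments surface unchanged.

3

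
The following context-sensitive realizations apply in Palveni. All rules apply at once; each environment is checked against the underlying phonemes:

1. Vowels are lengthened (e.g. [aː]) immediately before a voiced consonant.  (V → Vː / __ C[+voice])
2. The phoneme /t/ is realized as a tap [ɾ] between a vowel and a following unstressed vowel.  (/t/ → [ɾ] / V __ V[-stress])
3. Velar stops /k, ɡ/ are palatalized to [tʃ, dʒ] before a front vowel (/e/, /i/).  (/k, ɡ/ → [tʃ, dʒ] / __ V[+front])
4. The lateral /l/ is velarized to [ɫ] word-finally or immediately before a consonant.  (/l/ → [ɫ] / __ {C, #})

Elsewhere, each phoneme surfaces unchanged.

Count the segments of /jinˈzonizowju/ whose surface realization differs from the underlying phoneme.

4

Segments that undergo a rule: /i/ → [iː] (rule 1); /o/ → [oː] (rule 1); /i/ → [iː] (rule 1); /o/ → [oː] (rule 1).
All other segments surface unchanged.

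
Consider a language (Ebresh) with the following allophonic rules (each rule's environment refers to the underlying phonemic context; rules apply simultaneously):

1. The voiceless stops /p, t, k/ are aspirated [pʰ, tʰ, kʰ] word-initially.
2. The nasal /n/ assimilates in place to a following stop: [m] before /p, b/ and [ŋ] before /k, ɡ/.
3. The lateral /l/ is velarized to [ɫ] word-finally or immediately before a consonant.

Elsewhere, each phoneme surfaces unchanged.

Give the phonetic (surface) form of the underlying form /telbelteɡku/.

[tʰeɫbeɫteɡku]

/t/ meets the environment for rule 1 (word-initially) → [tʰ].
/e/ — not in any rule's target class → [e].
/l/ (between /e/ and /b/) occurs word-finally or immediately before a consonant → [ɫ] by rule 3.
/b/ — not in any rule's target class → [b].
/e/ stays [e].
Rule 3 applies to /l/ (between /e/ and /t/: word-finally or immediately before a consonant) → [ɫ].
/t/ (between /l/ and /e/) fails the environment for rule 1, so it stays [t].
/e/ stays [e].
/ɡ/ — not in any rule's target class → [ɡ].
/k/ — between /ɡ/ and /u/; rule 1 does not apply here → [k].
/u/ (word-final) is unaffected → [u].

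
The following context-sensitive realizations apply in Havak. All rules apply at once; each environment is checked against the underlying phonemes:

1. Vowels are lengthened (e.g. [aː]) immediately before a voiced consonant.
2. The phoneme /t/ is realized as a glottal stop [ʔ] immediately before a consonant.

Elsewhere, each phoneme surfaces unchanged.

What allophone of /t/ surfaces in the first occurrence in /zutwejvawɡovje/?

/t/ — between /u/ and /w/, immediately before a consonant — surfaces as [ʔ] (rule 2).

[ʔ]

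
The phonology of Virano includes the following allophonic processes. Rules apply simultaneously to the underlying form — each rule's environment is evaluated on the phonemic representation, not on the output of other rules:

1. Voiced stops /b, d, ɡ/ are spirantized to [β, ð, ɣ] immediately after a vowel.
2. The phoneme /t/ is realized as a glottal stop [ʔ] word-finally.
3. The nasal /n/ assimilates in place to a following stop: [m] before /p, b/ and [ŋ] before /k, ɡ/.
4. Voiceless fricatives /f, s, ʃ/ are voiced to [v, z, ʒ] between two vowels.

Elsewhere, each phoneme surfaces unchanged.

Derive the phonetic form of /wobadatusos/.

[woβaðatuzos]

/w/ (word-initial): no rule targets it → [w].
/o/ (between /w/ and /b/) is unaffected → [o].
Rule 1 applies to /b/ (between /o/ and /a/: immediately after a vowel) → [β].
/a/ (between /b/ and /d/) is unaffected → [a].
/d/ (between /a/ and /a/): immediately after a vowel, so rule 1 applies → [ð].
/a/ (between /d/ and /t/): no rule targets it → [a].
/t/ (between /a/ and /u/) fails the environment for rule 2, so it stays [t].
/u/ (between /t/ and /s/) is unaffected → [u].
/s/ — between /u/ and /o/, between two vowels — surfaces as [z] (rule 4).
/o/ (between /s/ and /s/) is unaffected → [o].
/s/ — word-final; rule 4 does not apply here → [s].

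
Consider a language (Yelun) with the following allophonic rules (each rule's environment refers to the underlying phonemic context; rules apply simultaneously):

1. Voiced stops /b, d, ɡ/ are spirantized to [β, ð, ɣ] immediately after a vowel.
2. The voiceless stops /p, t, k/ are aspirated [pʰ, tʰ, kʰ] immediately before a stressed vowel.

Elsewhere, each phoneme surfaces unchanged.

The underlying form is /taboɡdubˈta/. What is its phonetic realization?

/t/ (word-initial) is in the target of rule 2 but the environment (immediately before a stressed vowel) is not met → [t].
Rule 1 applies to /b/ (between /a/ and /o/: immediately after a vowel) → [β].
/ɡ/ meets the environment for rule 1 (immediately after a vowel) → [ɣ].
/d/ (between /ɡ/ and /u/) fails the environment for rule 1, so it stays [d].
/b/ meets the environment for rule 1 (immediately after a vowel) → [β].
/t/ — between /b/ and /a/, immediately before a stressed vowel — surfaces as [tʰ] (rule 2).

[taβoɣduβˈtʰa]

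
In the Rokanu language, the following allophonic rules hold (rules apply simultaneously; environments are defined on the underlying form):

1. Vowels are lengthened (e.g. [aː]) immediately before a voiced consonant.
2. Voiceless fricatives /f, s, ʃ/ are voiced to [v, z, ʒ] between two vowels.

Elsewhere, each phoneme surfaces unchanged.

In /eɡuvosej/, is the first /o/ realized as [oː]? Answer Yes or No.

No

/o/ (between /v/ and /s/): rule 1 targets it, but not before a voiced consonant → unchanged [o].
The actual realization is [o], not [oː].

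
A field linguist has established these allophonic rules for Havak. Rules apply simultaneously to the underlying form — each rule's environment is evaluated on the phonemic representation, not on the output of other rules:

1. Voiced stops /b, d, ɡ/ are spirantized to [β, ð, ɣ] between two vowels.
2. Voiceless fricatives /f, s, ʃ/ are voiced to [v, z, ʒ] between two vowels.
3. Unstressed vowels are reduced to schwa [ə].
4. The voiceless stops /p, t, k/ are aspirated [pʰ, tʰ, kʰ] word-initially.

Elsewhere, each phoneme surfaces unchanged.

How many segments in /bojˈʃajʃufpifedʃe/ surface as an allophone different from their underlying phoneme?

6

Segments that undergo a rule: /o/ → [ə] (rule 3); /u/ → [ə] (rule 3); /i/ → [ə] (rule 3); /f/ → [v] (rule 2); /e/ → [ə] (rule 3); /e/ → [ə] (rule 3).
All other segments surface unchanged.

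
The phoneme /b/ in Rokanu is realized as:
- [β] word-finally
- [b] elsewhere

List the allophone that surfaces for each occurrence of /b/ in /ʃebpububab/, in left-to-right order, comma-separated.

[b], [b], [b], [β]

Occurrence 1 (position 3): no conditioning environment matches → elsewhere allophone [b].
Occurrence 2 (position 6): no conditioning environment matches → elsewhere allophone [b].
Occurrence 3 (position 8): no conditioning environment matches → elsewhere allophone [b].
Occurrence 4 (position 10): word-finally → [β].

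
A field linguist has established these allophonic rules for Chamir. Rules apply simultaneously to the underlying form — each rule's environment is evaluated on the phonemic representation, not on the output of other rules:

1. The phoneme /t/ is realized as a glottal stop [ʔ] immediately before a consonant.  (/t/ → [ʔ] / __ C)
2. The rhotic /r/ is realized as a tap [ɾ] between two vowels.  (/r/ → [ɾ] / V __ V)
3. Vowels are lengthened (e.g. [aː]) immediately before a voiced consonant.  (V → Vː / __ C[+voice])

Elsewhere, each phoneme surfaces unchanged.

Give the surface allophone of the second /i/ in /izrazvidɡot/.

/i/ (between /v/ and /d/): before a voiced consonant, so rule 3 applies → [iː].

[iː]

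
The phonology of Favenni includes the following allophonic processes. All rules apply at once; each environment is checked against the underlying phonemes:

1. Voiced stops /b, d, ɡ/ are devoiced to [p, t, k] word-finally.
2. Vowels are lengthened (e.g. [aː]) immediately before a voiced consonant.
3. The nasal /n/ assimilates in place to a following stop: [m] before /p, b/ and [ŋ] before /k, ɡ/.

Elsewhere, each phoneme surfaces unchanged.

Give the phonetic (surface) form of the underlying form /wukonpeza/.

/w/ (word-initial) is unaffected → [w].
/u/ (between /w/ and /k/) fails the environment for rule 2, so it stays [u].
/k/ (between /u/ and /o/) is unaffected → [k].
/o/ (between /k/ and /n/) occurs before a voiced consonant → [oː] by rule 2.
/n/ meets the environment for rule 3 (before a labial or velar stop) → [m].
/p/ (between /n/ and /e/) is unaffected → [p].
/e/ meets the environment for rule 2 (before a voiced consonant) → [eː].
/z/ — not in any rule's target class → [z].
/a/ (word-final): rule 2 targets it, but not before a voiced consonant → unchanged [a].

[wukoːmpeːza]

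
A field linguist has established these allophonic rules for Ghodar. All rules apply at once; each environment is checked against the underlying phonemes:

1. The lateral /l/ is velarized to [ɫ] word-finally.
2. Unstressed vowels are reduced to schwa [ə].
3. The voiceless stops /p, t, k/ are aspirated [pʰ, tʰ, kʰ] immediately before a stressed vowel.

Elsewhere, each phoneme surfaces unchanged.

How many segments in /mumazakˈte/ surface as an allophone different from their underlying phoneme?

Segments that undergo a rule: /u/ → [ə] (rule 2); /a/ → [ə] (rule 2); /a/ → [ə] (rule 2); /t/ → [tʰ] (rule 3).
All other segments surface unchanged.

4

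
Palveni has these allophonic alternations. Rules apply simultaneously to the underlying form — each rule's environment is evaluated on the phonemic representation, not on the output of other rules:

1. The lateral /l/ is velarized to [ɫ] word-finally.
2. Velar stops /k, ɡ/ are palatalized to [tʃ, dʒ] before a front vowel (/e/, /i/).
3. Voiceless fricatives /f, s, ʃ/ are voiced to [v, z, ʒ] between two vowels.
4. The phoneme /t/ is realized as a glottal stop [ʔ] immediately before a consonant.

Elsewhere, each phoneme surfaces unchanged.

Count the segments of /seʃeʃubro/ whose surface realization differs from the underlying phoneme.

Segments that undergo a rule: /ʃ/ → [ʒ] (rule 3); /ʃ/ → [ʒ] (rule 3).
All other segments surface unchanged.

2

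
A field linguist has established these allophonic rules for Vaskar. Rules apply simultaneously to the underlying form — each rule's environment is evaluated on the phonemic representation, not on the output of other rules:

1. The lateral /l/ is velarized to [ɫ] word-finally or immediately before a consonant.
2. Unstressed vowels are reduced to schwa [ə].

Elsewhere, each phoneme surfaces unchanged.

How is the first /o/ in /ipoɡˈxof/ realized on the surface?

/o/ meets the environment for rule 2 (in an unstressed syllable) → [ə].

[ə]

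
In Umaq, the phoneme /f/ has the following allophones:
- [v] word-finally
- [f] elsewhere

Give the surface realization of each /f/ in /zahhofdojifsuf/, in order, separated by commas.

Occurrence 1 (position 6): no conditioning environment matches → elsewhere allophone [f].
Occurrence 2 (position 11): no conditioning environment matches → elsewhere allophone [f].
Occurrence 3 (position 14): word-finally → [v].

[f], [f], [v]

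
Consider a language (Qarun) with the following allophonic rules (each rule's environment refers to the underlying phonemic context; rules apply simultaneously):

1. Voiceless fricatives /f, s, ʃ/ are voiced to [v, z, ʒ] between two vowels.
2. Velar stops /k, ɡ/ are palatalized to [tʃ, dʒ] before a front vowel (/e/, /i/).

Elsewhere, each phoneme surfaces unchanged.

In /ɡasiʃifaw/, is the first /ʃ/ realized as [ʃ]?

/ʃ/ (between /i/ and /i/) occurs between two vowels → [ʒ] by rule 1.
The actual realization is [ʒ], not [ʃ].

No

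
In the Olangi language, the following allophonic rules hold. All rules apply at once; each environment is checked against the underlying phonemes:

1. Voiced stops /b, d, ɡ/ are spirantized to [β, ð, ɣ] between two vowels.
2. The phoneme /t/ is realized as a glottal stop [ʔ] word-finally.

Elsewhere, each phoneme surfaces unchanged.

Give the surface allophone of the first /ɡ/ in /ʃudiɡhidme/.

[ɡ]

/ɡ/ (between /i/ and /h/) is in the target of rule 1 but the environment (between two vowels) is not met → [ɡ].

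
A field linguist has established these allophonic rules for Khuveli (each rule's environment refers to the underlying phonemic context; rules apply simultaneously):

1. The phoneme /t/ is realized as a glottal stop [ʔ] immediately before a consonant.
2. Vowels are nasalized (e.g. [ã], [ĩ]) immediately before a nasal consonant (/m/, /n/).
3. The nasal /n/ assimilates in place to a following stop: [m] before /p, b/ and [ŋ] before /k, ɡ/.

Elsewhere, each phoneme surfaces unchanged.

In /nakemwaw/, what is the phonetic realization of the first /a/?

/a/ (between /n/ and /k/) is in the target of rule 2 but the environment (before a nasal consonant) is not met → [a].

[a]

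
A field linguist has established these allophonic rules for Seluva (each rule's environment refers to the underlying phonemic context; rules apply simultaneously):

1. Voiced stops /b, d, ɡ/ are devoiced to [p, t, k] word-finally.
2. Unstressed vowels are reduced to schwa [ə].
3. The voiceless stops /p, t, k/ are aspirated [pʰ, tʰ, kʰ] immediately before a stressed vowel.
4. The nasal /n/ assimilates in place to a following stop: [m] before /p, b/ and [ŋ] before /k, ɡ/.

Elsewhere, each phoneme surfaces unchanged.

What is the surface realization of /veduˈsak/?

/v/ (word-initial) is unaffected → [v].
/e/ — between /v/ and /d/, in an unstressed syllable — surfaces as [ə] (rule 2).
/d/ — between /e/ and /u/; rule 1 does not apply here → [d].
/u/ meets the environment for rule 2 (in an unstressed syllable) → [ə].
/s/ — not in any rule's target class → [s].
/a/ (between /s/ and /k/): rule 2 targets it, but not in an unstressed syllable → unchanged [a].
/k/ (word-final) fails the environment for rule 3, so it stays [k].

[vədəˈsak]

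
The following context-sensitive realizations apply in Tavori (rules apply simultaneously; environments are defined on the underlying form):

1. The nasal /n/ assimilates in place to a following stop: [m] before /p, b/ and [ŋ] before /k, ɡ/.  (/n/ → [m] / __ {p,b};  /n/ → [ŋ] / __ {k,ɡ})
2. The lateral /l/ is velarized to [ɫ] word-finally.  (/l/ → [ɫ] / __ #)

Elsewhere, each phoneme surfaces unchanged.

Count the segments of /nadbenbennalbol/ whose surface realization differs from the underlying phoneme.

2

Segments that undergo a rule: /n/ → [m] (rule 1); /l/ → [ɫ] (rule 2).
All other segments surface unchanged.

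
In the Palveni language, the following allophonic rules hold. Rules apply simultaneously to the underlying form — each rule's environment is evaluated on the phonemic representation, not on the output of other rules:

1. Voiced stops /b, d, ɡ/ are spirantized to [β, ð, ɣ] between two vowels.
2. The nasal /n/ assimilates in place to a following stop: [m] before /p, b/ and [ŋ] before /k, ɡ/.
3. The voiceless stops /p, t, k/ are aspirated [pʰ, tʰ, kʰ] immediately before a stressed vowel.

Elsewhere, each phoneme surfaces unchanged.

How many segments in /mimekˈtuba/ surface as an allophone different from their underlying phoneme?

Segments that undergo a rule: /t/ → [tʰ] (rule 3); /b/ → [β] (rule 1).
All other segments surface unchanged.

2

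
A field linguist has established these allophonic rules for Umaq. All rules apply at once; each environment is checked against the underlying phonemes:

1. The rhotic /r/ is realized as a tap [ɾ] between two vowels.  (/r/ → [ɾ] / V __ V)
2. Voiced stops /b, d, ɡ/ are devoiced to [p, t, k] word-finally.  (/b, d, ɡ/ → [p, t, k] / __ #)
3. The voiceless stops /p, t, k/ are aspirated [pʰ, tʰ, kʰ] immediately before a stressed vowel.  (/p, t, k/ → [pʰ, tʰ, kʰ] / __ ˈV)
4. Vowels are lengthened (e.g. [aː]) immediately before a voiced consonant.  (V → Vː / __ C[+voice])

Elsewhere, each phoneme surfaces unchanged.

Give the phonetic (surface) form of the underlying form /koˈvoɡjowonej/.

/k/ (word-initial) fails the environment for rule 3, so it stays [k].
/o/ (between /k/ and /v/): before a voiced consonant, so rule 4 applies → [oː].
/v/ (between /o/ and /o/): no rule targets it → [v].
Rule 4 applies to /o/ (between /v/ and /ɡ/: before a voiced consonant) → [oː].
/ɡ/ (between /o/ and /j/): rule 2 targets it, but not word-finally → unchanged [ɡ].
/j/ — not in any rule's target class → [j].
Rule 4 applies to /o/ (between /j/ and /w/: before a voiced consonant) → [oː].
/w/ (between /o/ and /o/) is unaffected → [w].
/o/ — between /w/ and /n/, before a voiced consonant — surfaces as [oː] (rule 4).
/n/ (between /o/ and /e/) is unaffected → [n].
/e/ meets the environment for rule 4 (before a voiced consonant) → [eː].
/j/ — not in any rule's target class → [j].

[koːˈvoːɡjoːwoːneːj]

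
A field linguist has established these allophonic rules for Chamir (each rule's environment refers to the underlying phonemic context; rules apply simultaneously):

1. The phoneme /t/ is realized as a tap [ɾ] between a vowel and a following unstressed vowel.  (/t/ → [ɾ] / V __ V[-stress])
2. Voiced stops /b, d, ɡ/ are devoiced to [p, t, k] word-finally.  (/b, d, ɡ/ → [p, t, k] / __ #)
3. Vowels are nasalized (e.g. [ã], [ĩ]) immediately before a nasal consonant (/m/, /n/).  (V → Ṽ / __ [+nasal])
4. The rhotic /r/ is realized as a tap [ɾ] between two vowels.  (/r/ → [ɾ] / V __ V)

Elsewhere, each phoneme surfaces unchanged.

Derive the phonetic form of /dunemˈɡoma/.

[dũnẽmˈɡõma]

/d/ (word-initial): rule 2 targets it, but not word-finally → unchanged [d].
/u/ — between /d/ and /n/, before a nasal consonant — surfaces as [ũ] (rule 3).
/n/ (between /u/ and /e/): no rule targets it → [n].
Rule 3 applies to /e/ (between /n/ and /m/: before a nasal consonant) → [ẽ].
/m/ (between /e/ and /ɡ/): no rule targets it → [m].
/ɡ/ (between /m/ and /o/) is in the target of rule 2 but the environment (word-finally) is not met → [ɡ].
/o/ (between /ɡ/ and /m/): before a nasal consonant, so rule 3 applies → [õ].
/m/ — not in any rule's target class → [m].
/a/ (word-final): rule 3 targets it, but not before a nasal consonant → unchanged [a].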